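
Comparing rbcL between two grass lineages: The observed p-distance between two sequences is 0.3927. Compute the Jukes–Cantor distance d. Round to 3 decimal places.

0.556

d = −(3/4) ln(1 − 4p/3) = −0.75 ln(1 − 0.5236) = −0.75 ln(0.4764)
  = −0.75 × (-0.741497) = 0.556123 substitutions/site.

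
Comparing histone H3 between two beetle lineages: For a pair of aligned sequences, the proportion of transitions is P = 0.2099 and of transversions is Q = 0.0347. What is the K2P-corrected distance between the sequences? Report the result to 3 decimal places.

Under the Kimura two-parameter model, d = −½ ln(1 − 2P − Q) − ¼ ln(1 − 2Q).
1 − 2P − Q = 0.5455, giving −½ ln(0.5455) = 0.303026.
1 − 2Q = 0.9306, giving −¼ ln(0.9306) = 0.017981.
d = 0.303026 + 0.017981 = 0.321007.

0.321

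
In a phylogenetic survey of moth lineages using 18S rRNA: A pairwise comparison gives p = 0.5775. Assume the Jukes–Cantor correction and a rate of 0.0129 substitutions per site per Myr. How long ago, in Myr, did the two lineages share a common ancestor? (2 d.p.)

d = −(3/4) ln(1 − 4p/3) = −0.75 ln(1 − 0.77) = −0.75 ln(0.23)
  = −0.75 × (-1.469676) = 1.102257 substitutions/site.
Under a molecular clock d = 2μt, so t = d/(2μ) = 1.102257 / (2 × 0.0129) = 42.72 Myr.

42.72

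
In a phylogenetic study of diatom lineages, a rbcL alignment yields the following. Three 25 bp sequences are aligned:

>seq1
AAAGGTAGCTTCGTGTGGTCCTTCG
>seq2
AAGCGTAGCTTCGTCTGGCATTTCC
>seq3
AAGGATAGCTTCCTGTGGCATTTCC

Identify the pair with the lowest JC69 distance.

seq2 and seq3

seq1–seq2: 7/25 differ, p = 0.280, d = 0.351.
seq1–seq3: 7/25 differ, p = 0.280, d = 0.351.
seq2–seq3: 4/25 differ, p = 0.160, d = 0.180.
The smallest distance is between seq2 and seq3.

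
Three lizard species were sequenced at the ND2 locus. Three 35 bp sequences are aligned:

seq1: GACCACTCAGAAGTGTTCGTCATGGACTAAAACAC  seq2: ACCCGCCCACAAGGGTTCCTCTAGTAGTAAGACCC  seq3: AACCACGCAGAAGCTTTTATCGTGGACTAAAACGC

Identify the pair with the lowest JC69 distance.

seq1 and seq3

seq1–seq2: 13/35 differ, p = 0.371, d = 0.513.
seq1–seq3: 8/35 differ, p = 0.229, d = 0.273.
seq2–seq3: 14/35 differ, p = 0.400, d = 0.572.
The smallest distance is between seq1 and seq3.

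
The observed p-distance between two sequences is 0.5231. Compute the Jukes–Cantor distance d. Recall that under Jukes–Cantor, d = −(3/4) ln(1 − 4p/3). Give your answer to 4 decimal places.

d = −(3/4) ln(1 − 4p/3) = −0.75 ln(1 − 0.697467) = −0.75 ln(0.302533)
  = −0.75 × (-1.195565) = 0.896674 substitutions/site.

0.8967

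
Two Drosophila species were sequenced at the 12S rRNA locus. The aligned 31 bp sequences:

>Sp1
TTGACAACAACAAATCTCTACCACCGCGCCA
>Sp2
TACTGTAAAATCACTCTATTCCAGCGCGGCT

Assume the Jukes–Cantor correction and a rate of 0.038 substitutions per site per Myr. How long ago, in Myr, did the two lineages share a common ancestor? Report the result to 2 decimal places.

9.10

The sequences differ at 14 of 31 sites, so p = 14/31 ≈ 0.451613.
d = −(3/4) ln(1 − 4p/3) = −0.75 ln(1 − 0.602151) = −0.75 ln(0.397849)
  = −0.75 × (-0.921683) = 0.691262 substitutions/site.
Under a molecular clock d = 2μt, so t = d/(2μ) = 0.691262 / (2 × 0.038) = 9.10 Myr.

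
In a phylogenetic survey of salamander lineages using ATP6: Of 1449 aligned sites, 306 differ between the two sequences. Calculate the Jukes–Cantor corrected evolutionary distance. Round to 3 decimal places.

p = 306/1449 ≈ 0.21118.
d = −(3/4) ln(1 − 4p/3) = −0.75 ln(1 − 0.281573) = −0.75 ln(0.718427)
  = −0.75 × (-0.330691) = 0.248018 substitutions/site.

0.248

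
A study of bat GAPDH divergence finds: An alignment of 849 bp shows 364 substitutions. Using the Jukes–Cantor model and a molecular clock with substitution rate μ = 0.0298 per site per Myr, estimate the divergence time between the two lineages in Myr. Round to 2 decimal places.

p = 364/849 ≈ 0.42874.
d = −(3/4) ln(1 − 4p/3) = −0.75 ln(1 − 0.571653) = −0.75 ln(0.428347)
  = −0.75 × (-0.847822) = 0.635867 substitutions/site.
Under a molecular clock d = 2μt, so t = d/(2μ) = 0.635867 / (2 × 0.0298) = 10.67 Myr.

10.67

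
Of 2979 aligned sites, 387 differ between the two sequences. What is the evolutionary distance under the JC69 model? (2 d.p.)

p = 387/2979 ≈ 0.129909.
d = −(3/4) ln(1 − 4p/3) = −0.75 ln(1 − 0.173212) = −0.75 ln(0.826788)
  = −0.75 × (-0.190207) = 0.142655 substitutions/site.

0.14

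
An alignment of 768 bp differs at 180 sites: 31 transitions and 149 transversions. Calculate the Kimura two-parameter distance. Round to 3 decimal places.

P = 31/768 ≈ 0.040365 and Q = 149/768 ≈ 0.19401.
Under the Kimura two-parameter model, d = −½ ln(1 − 2P − Q) − ¼ ln(1 − 2Q).
1 − 2P − Q = 0.72526, giving −½ ln(0.72526) = 0.160613.
1 − 2Q = 0.61198, giving −¼ ln(0.61198) = 0.122764.
d = 0.160613 + 0.122764 = 0.283377.

0.283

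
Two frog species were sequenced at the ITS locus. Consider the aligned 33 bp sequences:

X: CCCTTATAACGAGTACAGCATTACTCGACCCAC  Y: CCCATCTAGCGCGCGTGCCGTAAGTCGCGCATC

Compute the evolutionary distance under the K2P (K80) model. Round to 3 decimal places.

Of 33 sites, 6 differences are transitions and 10 are transversions, so P = 6/33 ≈ 0.181818 and Q = 10/33 ≈ 0.30303.
Under the Kimura two-parameter model, d = −½ ln(1 − 2P − Q) − ¼ ln(1 − 2Q).
1 − 2P − Q = 0.333334, giving −½ ln(0.333334) = 0.549305.
1 − 2Q = 0.39394, giving −¼ ln(0.39394) = 0.232889.
d = 0.549305 + 0.232889 = 0.782194.

0.782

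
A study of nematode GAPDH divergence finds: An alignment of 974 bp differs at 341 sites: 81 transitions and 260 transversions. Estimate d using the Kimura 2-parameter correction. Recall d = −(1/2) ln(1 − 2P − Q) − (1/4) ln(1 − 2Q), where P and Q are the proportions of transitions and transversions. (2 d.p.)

0.47

P = 81/974 ≈ 0.083162 and Q = 260/974 ≈ 0.26694.
Under the Kimura two-parameter model, d = −½ ln(1 − 2P − Q) − ¼ ln(1 − 2Q).
1 − 2P − Q = 0.566736, giving −½ ln(0.566736) = 0.283931.
1 − 2Q = 0.46612, giving −¼ ln(0.46612) = 0.190828.
d = 0.283931 + 0.190828 = 0.474759.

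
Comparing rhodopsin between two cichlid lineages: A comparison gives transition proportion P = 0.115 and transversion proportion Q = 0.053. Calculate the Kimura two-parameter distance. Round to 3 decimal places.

0.194

Under the Kimura two-parameter model, d = −½ ln(1 − 2P − Q) − ¼ ln(1 − 2Q).
1 − 2P − Q = 0.717, giving −½ ln(0.717) = 0.166340.
1 − 2Q = 0.894, giving −¼ ln(0.894) = 0.028012.
d = 0.166340 + 0.028012 = 0.194352.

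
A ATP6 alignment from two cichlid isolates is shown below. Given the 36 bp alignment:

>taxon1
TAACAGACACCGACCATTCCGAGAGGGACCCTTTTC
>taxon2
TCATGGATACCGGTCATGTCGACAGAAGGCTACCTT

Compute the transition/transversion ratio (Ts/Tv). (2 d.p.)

Transitions are A↔G and C↔T; transversions are all other mismatches.
Transitions: 13. Transversions: 5.
R = 13/5 = 2.60.

2.60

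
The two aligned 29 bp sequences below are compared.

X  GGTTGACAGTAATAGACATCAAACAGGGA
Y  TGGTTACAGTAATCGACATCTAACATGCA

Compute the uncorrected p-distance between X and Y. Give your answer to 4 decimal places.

0.2414

The sequences differ at 7 of 29 positions (sites 1, 3, 5, 14, 21, 26, 28).
p = 7/29 = 0.241379… ≈ 0.2414 (to 4 d.p.).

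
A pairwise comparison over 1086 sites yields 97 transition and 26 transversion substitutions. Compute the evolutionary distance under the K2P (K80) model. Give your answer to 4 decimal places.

0.1255

P = 97/1086 ≈ 0.089319 and Q = 26/1086 ≈ 0.023941.
Under the Kimura two-parameter model, d = −½ ln(1 − 2P − Q) − ¼ ln(1 − 2Q).
1 − 2P − Q = 0.797421, giving −½ ln(0.797421) = 0.113186.
1 − 2Q = 0.952118, giving −¼ ln(0.952118) = 0.012267.
d = 0.113186 + 0.012267 = 0.125453.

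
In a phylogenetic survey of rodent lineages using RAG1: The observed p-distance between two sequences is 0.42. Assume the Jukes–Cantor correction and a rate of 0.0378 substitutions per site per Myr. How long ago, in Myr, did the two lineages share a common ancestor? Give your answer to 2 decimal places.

d = −(3/4) ln(1 − 4p/3) = −0.75 ln(1 − 0.56) = −0.75 ln(0.44)
  = −0.75 × (-0.820981) = 0.615736 substitutions/site.
Under a molecular clock d = 2μt, so t = d/(2μ) = 0.615736 / (2 × 0.0378) = 8.14 Myr.

8.14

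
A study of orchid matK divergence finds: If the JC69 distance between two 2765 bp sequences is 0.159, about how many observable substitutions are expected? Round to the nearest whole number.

Invert JC69: p = (3/4)(1 − e^(−4d/3)) = 0.75 × (1 − e^(-0.212)) = 0.75 × (1 − 0.808965) = 0.143276.
Expected differing sites = pL ≈ 0.143276 × 2765 = 396.15814 ≈ 396.

396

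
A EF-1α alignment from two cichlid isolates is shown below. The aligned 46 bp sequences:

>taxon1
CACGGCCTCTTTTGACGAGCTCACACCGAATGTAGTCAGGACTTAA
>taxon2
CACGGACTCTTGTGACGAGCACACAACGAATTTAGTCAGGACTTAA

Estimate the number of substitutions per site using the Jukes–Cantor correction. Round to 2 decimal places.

0.12

The sequences differ at 5 of 46 sites (6, 12, 21, 26, 32), so p = 5/46 ≈ 0.108696.
d = −(3/4) ln(1 − 4p/3) = −0.75 ln(1 − 0.144928) = −0.75 ln(0.855072)
  = −0.75 × (-0.156570) = 0.117428 substitutions/site.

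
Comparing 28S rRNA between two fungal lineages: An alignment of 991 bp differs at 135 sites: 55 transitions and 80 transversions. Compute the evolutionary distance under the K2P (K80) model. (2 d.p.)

0.15

P = 55/991 ≈ 0.055499 and Q = 80/991 ≈ 0.080727.
Under the Kimura two-parameter model, d = −½ ln(1 − 2P − Q) − ¼ ln(1 − 2Q).
1 − 2P − Q = 0.808275, giving −½ ln(0.808275) = 0.106426.
1 − 2Q = 0.838546, giving −¼ ln(0.838546) = 0.044021.
d = 0.106426 + 0.044021 = 0.150447.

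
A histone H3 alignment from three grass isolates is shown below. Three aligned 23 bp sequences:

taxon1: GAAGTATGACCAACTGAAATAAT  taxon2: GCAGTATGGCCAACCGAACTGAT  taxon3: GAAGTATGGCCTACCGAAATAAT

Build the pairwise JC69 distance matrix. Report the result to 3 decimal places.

taxon1–taxon2: 5/23 sites differ → p ≈ 0.217391, d = −0.75 ln(1 − 0.289855) = 0.256715 ≈ 0.257.
taxon1–taxon3: 3/23 sites differ → p ≈ 0.130435, d = −0.75 ln(1 − 0.173913) = 0.143291 ≈ 0.143.
taxon2–taxon3: 4/23 sites differ → p ≈ 0.173913, d = −0.75 ln(1 − 0.231884) = 0.197861 ≈ 0.198.

d(taxon1,taxon2) = 0.257, d(taxon1,taxon3) = 0.143, d(taxon2,taxon3) = 0.198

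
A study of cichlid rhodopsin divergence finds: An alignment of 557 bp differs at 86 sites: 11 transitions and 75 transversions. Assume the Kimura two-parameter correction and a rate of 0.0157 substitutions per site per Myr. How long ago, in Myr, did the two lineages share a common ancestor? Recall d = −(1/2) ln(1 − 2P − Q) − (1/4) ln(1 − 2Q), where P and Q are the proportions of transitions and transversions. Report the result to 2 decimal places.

P = 11/557 ≈ 0.019749 and Q = 75/557 ≈ 0.13465.
Under the Kimura two-parameter model, d = −½ ln(1 − 2P − Q) − ¼ ln(1 − 2Q).
1 − 2P − Q = 0.825852, giving −½ ln(0.825852) = 0.095670.
1 − 2Q = 0.7307, giving −¼ ln(0.7307) = 0.078438.
d = 0.095670 + 0.078438 = 0.174108.
Under a molecular clock d = 2μt, so t = d/(2μ) = 0.174108 / (2 × 0.0157) = 5.54 Myr.

5.54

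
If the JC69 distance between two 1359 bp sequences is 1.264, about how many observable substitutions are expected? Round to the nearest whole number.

Invert JC69: p = (3/4)(1 − e^(−4d/3)) = 0.75 × (1 − e^(-1.685333)) = 0.75 × (1 − 0.185383) = 0.610963.
Expected differing sites = pL ≈ 0.610963 × 1359 = 830.298717 ≈ 830.

830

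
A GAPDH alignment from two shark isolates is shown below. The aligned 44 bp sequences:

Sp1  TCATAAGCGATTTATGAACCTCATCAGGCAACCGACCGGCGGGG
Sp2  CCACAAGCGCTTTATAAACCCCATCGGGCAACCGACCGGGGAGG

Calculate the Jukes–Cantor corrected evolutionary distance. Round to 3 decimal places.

0.208

The sequences differ at 8 of 44 sites (1, 4, 10, 16, 21, 26, 40, 42), so p = 8/44 ≈ 0.181818.
d = −(3/4) ln(1 − 4p/3) = −0.75 ln(1 − 0.242424) = −0.75 ln(0.757576)
  = −0.75 × (-0.277631) = 0.208223 substitutions/site.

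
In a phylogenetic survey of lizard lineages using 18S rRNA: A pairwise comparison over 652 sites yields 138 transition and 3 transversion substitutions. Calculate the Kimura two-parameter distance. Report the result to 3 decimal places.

P = 138/652 ≈ 0.211656 and Q = 3/652 ≈ 0.004601.
Under the Kimura two-parameter model, d = −½ ln(1 − 2P − Q) − ¼ ln(1 − 2Q).
1 − 2P − Q = 0.572087, giving −½ ln(0.572087) = 0.279232.
1 − 2Q = 0.990798, giving −¼ ln(0.990798) = 0.002311.
d = 0.279232 + 0.002311 = 0.281543.

0.282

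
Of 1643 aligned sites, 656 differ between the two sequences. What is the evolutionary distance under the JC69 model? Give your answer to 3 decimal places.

p = 656/1643 ≈ 0.39927.
d = −(3/4) ln(1 − 4p/3) = −0.75 ln(1 − 0.53236) = −0.75 ln(0.46764)
  = −0.75 × (-0.760057) = 0.570043 substitutions/site.

0.570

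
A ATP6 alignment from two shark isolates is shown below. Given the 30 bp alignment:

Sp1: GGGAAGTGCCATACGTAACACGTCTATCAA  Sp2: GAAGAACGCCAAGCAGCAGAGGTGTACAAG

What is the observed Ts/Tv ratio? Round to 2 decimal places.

Transitions are A↔G and C↔T; transversions are all other mismatches.
Transitions: 9. Transversions: 7.
R = 9/7 = 1.285714… ≈ 1.29 (to 2 d.p.).

1.29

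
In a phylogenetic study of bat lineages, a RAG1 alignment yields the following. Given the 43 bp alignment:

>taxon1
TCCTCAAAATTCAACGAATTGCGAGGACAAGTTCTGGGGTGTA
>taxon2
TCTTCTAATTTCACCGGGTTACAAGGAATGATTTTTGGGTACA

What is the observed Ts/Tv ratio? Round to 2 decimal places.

1.67

Transitions are A↔G and C↔T; transversions are all other mismatches.
Transitions: 10. Transversions: 6.
R = 10/6 = 1.666666… ≈ 1.67 (to 2 d.p.).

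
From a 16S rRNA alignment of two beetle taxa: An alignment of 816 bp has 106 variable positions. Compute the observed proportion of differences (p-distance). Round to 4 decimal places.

p = 106/816 = 0.129901… ≈ 0.1299 (to 4 d.p.).

0.1299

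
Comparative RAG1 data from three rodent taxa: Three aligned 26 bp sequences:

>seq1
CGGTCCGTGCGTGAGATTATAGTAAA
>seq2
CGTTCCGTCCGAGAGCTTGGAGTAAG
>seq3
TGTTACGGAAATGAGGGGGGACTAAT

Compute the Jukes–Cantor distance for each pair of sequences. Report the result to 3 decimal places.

seq1–seq2: 7/26 sites differ → p ≈ 0.269231, d = −0.75 ln(1 − 0.358975) = 0.333515 ≈ 0.334.
seq1–seq3: 14/26 sites differ → p ≈ 0.538462, d = −0.75 ln(1 − 0.717949) = 0.949251 ≈ 0.949.
seq2–seq3: 12/26 sites differ → p ≈ 0.461538, d = −0.75 ln(1 − 0.615384) = 0.716632 ≈ 0.717.

d(seq1,seq2) = 0.334, d(seq1,seq3) = 0.949, d(seq2,seq3) = 0.717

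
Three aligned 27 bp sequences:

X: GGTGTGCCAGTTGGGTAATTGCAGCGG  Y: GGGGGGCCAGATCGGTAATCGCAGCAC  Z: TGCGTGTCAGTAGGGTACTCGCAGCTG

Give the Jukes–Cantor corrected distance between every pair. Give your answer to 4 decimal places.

d(X,Y) = 0.3181, d(X,Z) = 0.3181, d(Y,Z) = 0.5107

X–Y: 7/27 sites differ → p ≈ 0.259259, d = −0.75 ln(1 − 0.345679) = 0.318118 ≈ 0.3181.
X–Z: 7/27 sites differ → p ≈ 0.259259, d = −0.75 ln(1 − 0.345679) = 0.318118 ≈ 0.3181.
Y–Z: 10/27 sites differ → p ≈ 0.37037, d = −0.75 ln(1 − 0.493827) = 0.510658 ≈ 0.5107.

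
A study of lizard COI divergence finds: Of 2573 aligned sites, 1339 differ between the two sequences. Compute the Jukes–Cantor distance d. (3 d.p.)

p = 1339/2573 ≈ 0.520404.
d = −(3/4) ln(1 − 4p/3) = −0.75 ln(1 − 0.693872) = −0.75 ln(0.306128)
  = −0.75 × (-1.183752) = 0.887814 substitutions/site.

0.888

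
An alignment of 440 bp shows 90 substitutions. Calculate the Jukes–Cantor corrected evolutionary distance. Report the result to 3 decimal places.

p = 90/440 ≈ 0.204545.
d = −(3/4) ln(1 − 4p/3) = −0.75 ln(1 − 0.272727) = −0.75 ln(0.727273)
  = −0.75 × (-0.318453) = 0.238840 substitutions/site.

0.239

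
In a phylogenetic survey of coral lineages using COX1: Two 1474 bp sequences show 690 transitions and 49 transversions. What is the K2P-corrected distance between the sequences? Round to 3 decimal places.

P = 690/1474 ≈ 0.468114 and Q = 49/1474 ≈ 0.033243.
Under the Kimura two-parameter model, d = −½ ln(1 − 2P − Q) − ¼ ln(1 − 2Q).
1 − 2P − Q = 0.030529, giving −½ ln(0.030529) = 1.744539.
1 − 2Q = 0.933514, giving −¼ ln(0.933514) = 0.017200.
d = 1.744539 + 0.017200 = 1.761739.

1.762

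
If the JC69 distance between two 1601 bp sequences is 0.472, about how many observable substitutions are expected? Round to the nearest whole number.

Invert JC69: p = (3/4)(1 − e^(−4d/3)) = 0.75 × (1 − e^(-0.629333)) = 0.75 × (1 − 0.532947) = 0.350290.
Expected differing sites = pL ≈ 0.350290 × 1601 = 560.81429 ≈ 561.

561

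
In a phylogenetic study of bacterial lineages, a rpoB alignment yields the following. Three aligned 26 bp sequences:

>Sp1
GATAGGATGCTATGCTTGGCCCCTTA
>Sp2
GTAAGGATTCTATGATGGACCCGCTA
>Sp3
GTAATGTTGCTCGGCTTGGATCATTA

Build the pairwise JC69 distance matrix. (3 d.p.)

d(Sp1,Sp2) = 0.396, d(Sp1,Sp3) = 0.464, d(Sp2,Sp3) = 0.717

Sp1–Sp2: 8/26 sites differ → p ≈ 0.307692, d = −0.75 ln(1 − 0.410256) = 0.396050 ≈ 0.396.
Sp1–Sp3: 9/26 sites differ → p ≈ 0.346154, d = −0.75 ln(1 − 0.461539) = 0.464280 ≈ 0.464.
Sp2–Sp3: 12/26 sites differ → p ≈ 0.461538, d = −0.75 ln(1 − 0.615384) = 0.716632 ≈ 0.717.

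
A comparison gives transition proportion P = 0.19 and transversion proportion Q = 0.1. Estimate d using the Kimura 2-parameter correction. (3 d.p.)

0.383

Under the Kimura two-parameter model, d = −½ ln(1 − 2P − Q) − ¼ ln(1 − 2Q).
1 − 2P − Q = 0.52, giving −½ ln(0.52) = 0.326963.
1 − 2Q = 0.8, giving −¼ ln(0.8) = 0.055786.
d = 0.326963 + 0.055786 = 0.382749.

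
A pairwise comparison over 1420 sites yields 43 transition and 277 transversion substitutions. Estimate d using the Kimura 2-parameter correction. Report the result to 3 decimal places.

0.271

P = 43/1420 ≈ 0.030282 and Q = 277/1420 ≈ 0.19507.
Under the Kimura two-parameter model, d = −½ ln(1 − 2P − Q) − ¼ ln(1 − 2Q).
1 − 2P − Q = 0.744366, giving −½ ln(0.744366) = 0.147611.
1 − 2Q = 0.60986, giving −¼ ln(0.60986) = 0.123631.
d = 0.147611 + 0.123631 = 0.271242.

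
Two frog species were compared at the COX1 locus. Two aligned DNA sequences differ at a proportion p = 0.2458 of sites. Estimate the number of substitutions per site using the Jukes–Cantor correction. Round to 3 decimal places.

d = −(3/4) ln(1 − 4p/3) = −0.75 ln(1 − 0.327733) = −0.75 ln(0.672267)
  = −0.75 × (-0.397100) = 0.297825 substitutions/site.

0.298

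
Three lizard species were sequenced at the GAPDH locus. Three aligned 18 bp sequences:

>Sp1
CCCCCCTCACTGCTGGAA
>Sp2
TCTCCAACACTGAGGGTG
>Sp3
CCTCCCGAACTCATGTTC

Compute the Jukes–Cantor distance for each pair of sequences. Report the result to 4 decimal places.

Sp1–Sp2: 8/18 sites differ → p ≈ 0.444444, d = −0.75 ln(1 − 0.592592) = 0.673455 ≈ 0.6735.
Sp1–Sp3: 8/18 sites differ → p ≈ 0.444444, d = −0.75 ln(1 − 0.592592) = 0.673455 ≈ 0.6735.
Sp2–Sp3: 8/18 sites differ → p ≈ 0.444444, d = −0.75 ln(1 − 0.592592) = 0.673455 ≈ 0.6735.

d(Sp1,Sp2) = 0.6735, d(Sp1,Sp3) = 0.6735, d(Sp2,Sp3) = 0.6735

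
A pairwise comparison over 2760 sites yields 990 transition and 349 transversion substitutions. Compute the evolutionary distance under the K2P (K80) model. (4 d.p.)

1.0013

P = 990/2760 ≈ 0.358696 and Q = 349/2760 ≈ 0.126449.
Under the Kimura two-parameter model, d = −½ ln(1 − 2P − Q) − ¼ ln(1 − 2Q).
1 − 2P − Q = 0.156159, giving −½ ln(0.156159) = 0.928440.
1 − 2Q = 0.747102, giving −¼ ln(0.747102) = 0.072888.
d = 0.928440 + 0.072888 = 1.001328.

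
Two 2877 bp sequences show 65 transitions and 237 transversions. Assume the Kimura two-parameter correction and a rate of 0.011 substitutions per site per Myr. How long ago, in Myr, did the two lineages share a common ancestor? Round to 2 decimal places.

5.15

P = 65/2877 ≈ 0.022593 and Q = 237/2877 ≈ 0.082377.
Under the Kimura two-parameter model, d = −½ ln(1 − 2P − Q) − ¼ ln(1 − 2Q).
1 − 2P − Q = 0.872437, giving −½ ln(0.872437) = 0.068232.
1 − 2Q = 0.835246, giving −¼ ln(0.835246) = 0.045007.
d = 0.068232 + 0.045007 = 0.113239.
Under a molecular clock d = 2μt, so t = d/(2μ) = 0.113239 / (2 × 0.011) = 5.15 Myr.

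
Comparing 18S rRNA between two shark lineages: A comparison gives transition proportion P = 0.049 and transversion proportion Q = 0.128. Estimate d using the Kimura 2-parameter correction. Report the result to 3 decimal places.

Under the Kimura two-parameter model, d = −½ ln(1 − 2P − Q) − ¼ ln(1 − 2Q).
1 − 2P − Q = 0.774, giving −½ ln(0.774) = 0.128092.
1 − 2Q = 0.744, giving −¼ ln(0.744) = 0.073929.
d = 0.128092 + 0.073929 = 0.202021.

0.202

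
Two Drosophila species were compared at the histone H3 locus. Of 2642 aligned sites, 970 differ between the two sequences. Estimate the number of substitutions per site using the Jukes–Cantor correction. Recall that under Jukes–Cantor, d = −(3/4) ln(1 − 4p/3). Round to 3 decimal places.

0.504

p = 970/2642 ≈ 0.367146.
d = −(3/4) ln(1 − 4p/3) = −0.75 ln(1 − 0.489528) = −0.75 ln(0.510472)
  = −0.75 × (-0.672419) = 0.504314 substitutions/site.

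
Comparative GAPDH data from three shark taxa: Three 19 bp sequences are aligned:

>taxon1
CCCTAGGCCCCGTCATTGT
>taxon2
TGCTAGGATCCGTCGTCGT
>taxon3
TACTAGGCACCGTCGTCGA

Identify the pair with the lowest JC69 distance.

taxon1–taxon2: 6/19 differ, p = 0.316, d = 0.410.
taxon1–taxon3: 6/19 differ, p = 0.316, d = 0.410.
taxon2–taxon3: 4/19 differ, p = 0.211, d = 0.247.
The smallest distance is between taxon2 and taxon3.

taxon2 and taxon3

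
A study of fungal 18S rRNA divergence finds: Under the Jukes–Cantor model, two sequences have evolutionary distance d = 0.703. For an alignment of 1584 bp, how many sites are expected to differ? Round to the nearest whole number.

Invert JC69: p = (3/4)(1 − e^(−4d/3)) = 0.75 × (1 − e^(-0.937333)) = 0.75 × (1 − 0.391671) = 0.456247.
Expected differing sites = pL ≈ 0.456247 × 1584 = 722.695248 ≈ 723.

723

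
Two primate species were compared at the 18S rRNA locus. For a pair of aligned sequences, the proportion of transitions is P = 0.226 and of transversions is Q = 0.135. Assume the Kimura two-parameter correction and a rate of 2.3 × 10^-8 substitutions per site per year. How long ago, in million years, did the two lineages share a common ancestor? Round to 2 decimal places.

11.32

Under the Kimura two-parameter model, d = −½ ln(1 − 2P − Q) − ¼ ln(1 − 2Q).
1 − 2P − Q = 0.413, giving −½ ln(0.413) = 0.442154.
1 − 2Q = 0.73, giving −¼ ln(0.73) = 0.078678.
d = 0.442154 + 0.078678 = 0.520832.
Under a molecular clock d = 2μt, so t = d/(2μ) = 0.520832 / (2 × 2.3 × 10^-8) = 11.32 million years.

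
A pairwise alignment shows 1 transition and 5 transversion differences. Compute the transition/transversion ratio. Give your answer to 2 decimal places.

0.20

R = 1/5 = 0.20.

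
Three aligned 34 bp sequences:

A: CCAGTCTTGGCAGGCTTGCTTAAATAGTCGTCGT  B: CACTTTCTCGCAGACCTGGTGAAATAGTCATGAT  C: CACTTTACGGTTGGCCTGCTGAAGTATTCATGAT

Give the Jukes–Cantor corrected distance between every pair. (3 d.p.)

d(A,B) = 0.535, d(A,C) = 0.665, d(B,C) = 0.326

A–B: 13/34 sites differ → p ≈ 0.382353, d = −0.75 ln(1 − 0.509804) = 0.534712 ≈ 0.535.
A–C: 15/34 sites differ → p ≈ 0.441176, d = −0.75 ln(1 − 0.588235) = 0.665477 ≈ 0.665.
B–C: 9/34 sites differ → p ≈ 0.264706, d = −0.75 ln(1 − 0.352941) = 0.326488 ≈ 0.326.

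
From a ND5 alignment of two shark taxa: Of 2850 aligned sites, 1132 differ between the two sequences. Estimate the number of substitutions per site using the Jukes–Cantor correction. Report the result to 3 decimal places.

p = 1132/2850 ≈ 0.397193.
d = −(3/4) ln(1 − 4p/3) = −0.75 ln(1 − 0.529591) = −0.75 ln(0.470409)
  = −0.75 × (-0.754153) = 0.565615 substitutions/site.

0.566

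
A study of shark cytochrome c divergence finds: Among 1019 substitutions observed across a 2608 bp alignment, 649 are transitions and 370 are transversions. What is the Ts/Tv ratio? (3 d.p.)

R = 649/370 = 1.754054… ≈ 1.754 (to 3 d.p.).

1.754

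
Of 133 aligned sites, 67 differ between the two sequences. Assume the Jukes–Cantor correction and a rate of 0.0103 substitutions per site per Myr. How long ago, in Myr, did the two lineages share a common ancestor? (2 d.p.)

p = 67/133 ≈ 0.503759.
d = −(3/4) ln(1 − 4p/3) = −0.75 ln(1 − 0.671679) = −0.75 ln(0.328321)
  = −0.75 × (-1.113763) = 0.835322 substitutions/site.
Under a molecular clock d = 2μt, so t = d/(2μ) = 0.835322 / (2 × 0.0103) = 40.55 Myr.

40.55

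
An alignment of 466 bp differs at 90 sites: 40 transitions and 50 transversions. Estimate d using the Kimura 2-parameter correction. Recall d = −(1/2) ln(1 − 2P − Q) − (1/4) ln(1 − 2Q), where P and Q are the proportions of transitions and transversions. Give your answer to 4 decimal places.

0.2239

P = 40/466 ≈ 0.085837 and Q = 50/466 ≈ 0.107296.
Under the Kimura two-parameter model, d = −½ ln(1 − 2P − Q) − ¼ ln(1 − 2Q).
1 − 2P − Q = 0.72103, giving −½ ln(0.72103) = 0.163537.
1 − 2Q = 0.785408, giving −¼ ln(0.785408) = 0.060388.
d = 0.163537 + 0.060388 = 0.223925.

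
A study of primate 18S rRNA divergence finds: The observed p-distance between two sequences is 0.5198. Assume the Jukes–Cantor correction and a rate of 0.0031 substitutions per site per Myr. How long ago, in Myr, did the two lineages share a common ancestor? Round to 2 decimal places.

142.88

d = −(3/4) ln(1 − 4p/3) = −0.75 ln(1 − 0.693067) = −0.75 ln(0.306933)
  = −0.75 × (-1.181126) = 0.885845 substitutions/site.
Under a molecular clock d = 2μt, so t = d/(2μ) = 0.885845 / (2 × 0.0031) = 142.88 Myr.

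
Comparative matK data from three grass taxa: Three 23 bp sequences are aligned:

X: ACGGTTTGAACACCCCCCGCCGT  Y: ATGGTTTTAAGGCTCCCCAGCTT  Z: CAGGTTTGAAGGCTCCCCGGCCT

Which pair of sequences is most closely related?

X–Y: 8/23 differ, p = 0.348, d = 0.467.
X–Z: 7/23 differ, p = 0.304, d = 0.390.
Y–Z: 5/23 differ, p = 0.217, d = 0.257.
The smallest distance is between Y and Z.

Y and Z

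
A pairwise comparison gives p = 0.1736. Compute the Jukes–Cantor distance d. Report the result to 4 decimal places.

d = −(3/4) ln(1 − 4p/3) = −0.75 ln(1 − 0.231467) = −0.75 ln(0.768533)
  = −0.75 × (-0.263272) = 0.197454 substitutions/site.

0.1975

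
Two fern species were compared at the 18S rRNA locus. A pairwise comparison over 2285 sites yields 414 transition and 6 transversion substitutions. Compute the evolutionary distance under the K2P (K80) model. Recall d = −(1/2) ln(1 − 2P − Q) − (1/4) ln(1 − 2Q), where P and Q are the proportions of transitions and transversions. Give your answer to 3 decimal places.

0.228

P = 414/2285 ≈ 0.181182 and Q = 6/2285 ≈ 0.002626.
Under the Kimura two-parameter model, d = −½ ln(1 − 2P − Q) − ¼ ln(1 − 2Q).
1 − 2P − Q = 0.63501, giving −½ ln(0.63501) = 0.227057.
1 − 2Q = 0.994748, giving −¼ ln(0.994748) = 0.001316.
d = 0.227057 + 0.001316 = 0.228373.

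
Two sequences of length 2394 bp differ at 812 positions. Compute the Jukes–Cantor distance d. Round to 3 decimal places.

p = 812/2394 ≈ 0.339181.
d = −(3/4) ln(1 − 4p/3) = −0.75 ln(1 − 0.452241) = −0.75 ln(0.547759)
  = −0.75 × (-0.601920) = 0.451440 substitutions/site.

0.451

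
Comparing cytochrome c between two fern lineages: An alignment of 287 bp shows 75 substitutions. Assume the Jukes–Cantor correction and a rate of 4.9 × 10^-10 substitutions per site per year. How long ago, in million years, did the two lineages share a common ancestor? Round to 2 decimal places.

327.84

p = 75/287 ≈ 0.261324.
d = −(3/4) ln(1 − 4p/3) = −0.75 ln(1 − 0.348432) = −0.75 ln(0.651568)
  = −0.75 × (-0.428374) = 0.321281 substitutions/site.
Under a molecular clock d = 2μt, so t = d/(2μ) = 0.321281 / (2 × 4.9 × 10^-10) = 327.84 million years.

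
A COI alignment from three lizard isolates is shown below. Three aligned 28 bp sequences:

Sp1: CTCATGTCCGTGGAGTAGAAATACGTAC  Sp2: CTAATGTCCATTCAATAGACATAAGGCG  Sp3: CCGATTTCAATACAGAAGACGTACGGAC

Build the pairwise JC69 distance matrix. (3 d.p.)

Sp1–Sp2: 10/28 sites differ → p ≈ 0.357143, d = −0.75 ln(1 − 0.476191) = 0.484971 ≈ 0.485.
Sp1–Sp3: 11/28 sites differ → p ≈ 0.392857, d = −0.75 ln(1 − 0.523809) = 0.556452 ≈ 0.556.
Sp2–Sp3: 11/28 sites differ → p ≈ 0.392857, d = −0.75 ln(1 − 0.523809) = 0.556452 ≈ 0.556.

d(Sp1,Sp2) = 0.485, d(Sp1,Sp3) = 0.556, d(Sp2,Sp3) = 0.556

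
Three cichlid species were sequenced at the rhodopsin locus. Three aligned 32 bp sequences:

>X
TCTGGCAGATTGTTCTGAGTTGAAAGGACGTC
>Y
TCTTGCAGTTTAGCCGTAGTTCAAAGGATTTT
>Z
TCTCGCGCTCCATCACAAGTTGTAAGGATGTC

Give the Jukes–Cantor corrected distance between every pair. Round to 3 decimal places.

X–Y: 11/32 sites differ → p = 0.34375, d = −0.75 ln(1 − 0.458333) = 0.459828 ≈ 0.460.
X–Z: 13/32 sites differ → p = 0.40625, d = −0.75 ln(1 − 0.541667) = 0.585119 ≈ 0.585.
Y–Z: 13/32 sites differ → p = 0.40625, d = −0.75 ln(1 − 0.541667) = 0.585119 ≈ 0.585.

d(X,Y) = 0.460, d(X,Z) = 0.585, d(Y,Z) = 0.585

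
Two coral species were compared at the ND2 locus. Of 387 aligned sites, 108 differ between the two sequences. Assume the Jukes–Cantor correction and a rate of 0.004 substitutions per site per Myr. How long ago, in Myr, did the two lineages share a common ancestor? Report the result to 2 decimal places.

43.63

p = 108/387 ≈ 0.27907.
d = −(3/4) ln(1 − 4p/3) = −0.75 ln(1 − 0.372093) = −0.75 ln(0.627907)
  = −0.75 × (-0.465363) = 0.349022 substitutions/site.
Under a molecular clock d = 2μt, so t = d/(2μ) = 0.349022 / (2 × 0.004) = 43.63 Myr.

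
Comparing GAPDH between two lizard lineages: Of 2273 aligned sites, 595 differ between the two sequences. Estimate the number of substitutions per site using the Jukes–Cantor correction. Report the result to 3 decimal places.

p = 595/2273 ≈ 0.261769.
d = −(3/4) ln(1 − 4p/3) = −0.75 ln(1 − 0.349025) = −0.75 ln(0.650975)
  = −0.75 × (-0.429284) = 0.321963 substitutions/site.

0.322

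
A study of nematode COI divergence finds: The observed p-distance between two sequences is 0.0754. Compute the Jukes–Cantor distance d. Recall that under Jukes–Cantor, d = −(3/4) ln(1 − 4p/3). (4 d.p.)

d = −(3/4) ln(1 − 4p/3) = −0.75 ln(1 − 0.100533) = −0.75 ln(0.899467)
  = −0.75 × (-0.105953) = 0.079465 substitutions/site.

0.0795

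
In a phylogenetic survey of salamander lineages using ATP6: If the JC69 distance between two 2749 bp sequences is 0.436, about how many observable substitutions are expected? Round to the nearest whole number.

Invert JC69: p = (3/4)(1 − e^(−4d/3)) = 0.75 × (1 − e^(-0.581333)) = 0.75 × (1 − 0.559153) = 0.330635.
Expected differing sites = pL ≈ 0.330635 × 2749 = 908.915615 ≈ 909.

909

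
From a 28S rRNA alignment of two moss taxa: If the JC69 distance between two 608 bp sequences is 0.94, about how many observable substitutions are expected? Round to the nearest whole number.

326

Invert JC69: p = (3/4)(1 − e^(−4d/3)) = 0.75 × (1 − e^(-1.253333)) = 0.75 × (1 − 0.285551) = 0.535837.
Expected differing sites = pL ≈ 0.535837 × 608 = 325.788896 ≈ 326.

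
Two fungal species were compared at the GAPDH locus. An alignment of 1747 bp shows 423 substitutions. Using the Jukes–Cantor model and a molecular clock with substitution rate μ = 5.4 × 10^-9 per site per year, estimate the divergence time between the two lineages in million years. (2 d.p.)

p = 423/1747 ≈ 0.242129.
d = −(3/4) ln(1 − 4p/3) = −0.75 ln(1 − 0.322839) = −0.75 ln(0.677161)
  = −0.75 × (-0.389846) = 0.292385 substitutions/site.
Under a molecular clock d = 2μt, so t = d/(2μ) = 0.292385 / (2 × 5.4 × 10^-9) = 27.07 million years.

27.07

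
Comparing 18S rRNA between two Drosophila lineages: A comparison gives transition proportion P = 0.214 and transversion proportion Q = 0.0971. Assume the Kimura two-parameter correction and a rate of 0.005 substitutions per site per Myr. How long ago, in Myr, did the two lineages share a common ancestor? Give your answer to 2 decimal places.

Under the Kimura two-parameter model, d = −½ ln(1 − 2P − Q) − ¼ ln(1 − 2Q).
1 − 2P − Q = 0.4749, giving −½ ln(0.4749) = 0.372326.
1 − 2Q = 0.8058, giving −¼ ln(0.8058) = 0.053980.
d = 0.372326 + 0.053980 = 0.426306.
Under a molecular clock d = 2μt, so t = d/(2μ) = 0.426306 / (2 × 0.005) = 42.63 Myr.

42.63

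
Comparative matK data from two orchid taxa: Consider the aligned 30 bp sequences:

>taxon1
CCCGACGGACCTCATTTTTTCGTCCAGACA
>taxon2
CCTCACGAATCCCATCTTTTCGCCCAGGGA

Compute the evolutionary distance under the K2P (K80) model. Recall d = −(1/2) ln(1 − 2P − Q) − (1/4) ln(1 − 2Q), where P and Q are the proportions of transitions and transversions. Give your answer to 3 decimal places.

Of 30 sites, 7 differences are transitions and 2 are transversions, so P = 7/30 ≈ 0.233333 and Q = 2/30 ≈ 0.066667.
Under the Kimura two-parameter model, d = −½ ln(1 − 2P − Q) − ¼ ln(1 − 2Q).
1 − 2P − Q = 0.466667, giving −½ ln(0.466667) = 0.381070.
1 − 2Q = 0.866666, giving −¼ ln(0.866666) = 0.035775.
d = 0.381070 + 0.035775 = 0.416845.

0.417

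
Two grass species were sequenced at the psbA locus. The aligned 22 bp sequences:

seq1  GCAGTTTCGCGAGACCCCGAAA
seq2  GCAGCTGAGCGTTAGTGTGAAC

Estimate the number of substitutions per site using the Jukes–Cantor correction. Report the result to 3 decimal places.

0.699

The sequences differ at 10 of 22 sites (5, 7, 8, 12, 13, 15, 16, 17, 18, 22), so p = 10/22 ≈ 0.454545.
d = −(3/4) ln(1 − 4p/3) = −0.75 ln(1 − 0.60606) = −0.75 ln(0.39394)
  = −0.75 × (-0.931557) = 0.698668 substitutions/site.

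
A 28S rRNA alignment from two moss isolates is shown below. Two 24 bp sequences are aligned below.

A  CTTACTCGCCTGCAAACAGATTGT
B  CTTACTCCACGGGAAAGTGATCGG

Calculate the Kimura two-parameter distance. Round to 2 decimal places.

Of 24 sites, 1 differences are transitions and 7 are transversions, so P = 1/24 ≈ 0.041667 and Q = 7/24 ≈ 0.291667.
Under the Kimura two-parameter model, d = −½ ln(1 − 2P − Q) − ¼ ln(1 − 2Q).
1 − 2P − Q = 0.624999, giving −½ ln(0.624999) = 0.235003.
1 − 2Q = 0.416666, giving −¼ ln(0.416666) = 0.218868.
d = 0.235003 + 0.218868 = 0.453871.

0.45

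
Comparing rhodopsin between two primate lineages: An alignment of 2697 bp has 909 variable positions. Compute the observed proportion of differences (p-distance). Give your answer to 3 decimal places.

0.337

p = 909/2697 = 0.337041… ≈ 0.337 (to 3 d.p.).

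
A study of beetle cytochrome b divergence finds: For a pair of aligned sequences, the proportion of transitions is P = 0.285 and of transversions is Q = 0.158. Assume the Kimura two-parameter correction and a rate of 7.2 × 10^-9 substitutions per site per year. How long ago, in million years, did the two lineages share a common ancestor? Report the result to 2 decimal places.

Under the Kimura two-parameter model, d = −½ ln(1 − 2P − Q) − ¼ ln(1 − 2Q).
1 − 2P − Q = 0.272, giving −½ ln(0.272) = 0.650977.
1 − 2Q = 0.684, giving −¼ ln(0.684) = 0.094949.
d = 0.650977 + 0.094949 = 0.745926.
Under a molecular clock d = 2μt, so t = d/(2μ) = 0.745926 / (2 × 7.2 × 10^-9) = 51.80 million years.

51.80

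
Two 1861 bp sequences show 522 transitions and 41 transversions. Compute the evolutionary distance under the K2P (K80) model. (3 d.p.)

P = 522/1861 ≈ 0.280494 and Q = 41/1861 ≈ 0.022031.
Under the Kimura two-parameter model, d = −½ ln(1 − 2P − Q) − ¼ ln(1 − 2Q).
1 − 2P − Q = 0.416981, giving −½ ln(0.416981) = 0.437357.
1 − 2Q = 0.955938, giving −¼ ln(0.955938) = 0.011266.
d = 0.437357 + 0.011266 = 0.448623.

0.449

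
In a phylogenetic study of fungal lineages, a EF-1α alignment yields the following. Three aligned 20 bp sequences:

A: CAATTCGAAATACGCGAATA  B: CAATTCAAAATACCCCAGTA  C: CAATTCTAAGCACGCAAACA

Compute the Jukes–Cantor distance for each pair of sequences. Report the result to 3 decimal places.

d(A,B) = 0.233, d(A,C) = 0.304, d(B,C) = 0.471

A–B: 4/20 sites differ → p = 0.2, d = −0.75 ln(1 − 0.266667) = 0.232617 ≈ 0.233.
A–C: 5/20 sites differ → p = 0.25, d = −0.75 ln(1 − 0.333333) = 0.304098 ≈ 0.304.
B–C: 7/20 sites differ → p = 0.35, d = −0.75 ln(1 − 0.466667) = 0.471457 ≈ 0.471.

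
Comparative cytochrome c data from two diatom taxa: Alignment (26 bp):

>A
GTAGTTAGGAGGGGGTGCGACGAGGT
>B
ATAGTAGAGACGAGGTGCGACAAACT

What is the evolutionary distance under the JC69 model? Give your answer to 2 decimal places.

0.46

The sequences differ at 9 of 26 sites (1, 6, 7, 8, 11, 13, 22, 24, 25), so p = 9/26 ≈ 0.346154.
d = −(3/4) ln(1 − 4p/3) = −0.75 ln(1 − 0.461539) = −0.75 ln(0.538461)
  = −0.75 × (-0.619040) = 0.464280 substitutions/site.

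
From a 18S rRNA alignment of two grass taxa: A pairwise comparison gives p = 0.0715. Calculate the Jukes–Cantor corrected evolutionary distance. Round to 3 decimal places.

d = −(3/4) ln(1 − 4p/3) = −0.75 ln(1 − 0.095333) = −0.75 ln(0.904667)
  = −0.75 × (-0.100188) = 0.075141 substitutions/site.

0.075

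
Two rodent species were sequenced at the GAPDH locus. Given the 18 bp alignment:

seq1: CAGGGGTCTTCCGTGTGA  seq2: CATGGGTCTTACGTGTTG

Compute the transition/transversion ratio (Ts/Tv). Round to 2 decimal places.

Transitions are A↔G and C↔T; transversions are all other mismatches.
Transitions: 1. Transversions: 3.
R = 1/3 = 0.333333… ≈ 0.33 (to 2 d.p.).

0.33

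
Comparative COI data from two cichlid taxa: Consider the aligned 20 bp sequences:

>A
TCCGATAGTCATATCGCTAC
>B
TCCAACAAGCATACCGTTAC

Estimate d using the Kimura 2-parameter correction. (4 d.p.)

0.4256

Of 20 sites, 5 differences are transitions and 1 are transversions, so P = 5/20 = 0.25 and Q = 1/20 = 0.05.
Under the Kimura two-parameter model, d = −½ ln(1 − 2P − Q) − ¼ ln(1 − 2Q).
1 − 2P − Q = 0.45, giving −½ ln(0.45) = 0.399254.
1 − 2Q = 0.9, giving −¼ ln(0.9) = 0.026340.
d = 0.399254 + 0.026340 = 0.425594.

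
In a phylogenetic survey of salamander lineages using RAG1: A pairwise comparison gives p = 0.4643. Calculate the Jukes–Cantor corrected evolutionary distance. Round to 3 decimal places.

0.724

d = −(3/4) ln(1 − 4p/3) = −0.75 ln(1 − 0.619067) = −0.75 ln(0.380933)
  = −0.75 × (-0.965132) = 0.723849 substitutions/site.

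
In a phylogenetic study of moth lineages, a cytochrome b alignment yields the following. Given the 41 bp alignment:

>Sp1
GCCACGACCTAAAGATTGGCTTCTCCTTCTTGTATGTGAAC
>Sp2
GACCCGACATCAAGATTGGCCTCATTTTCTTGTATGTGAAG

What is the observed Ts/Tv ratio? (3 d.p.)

0.500

Transitions are A↔G and C↔T; transversions are all other mismatches.
Transitions: 3. Transversions: 6.
R = 3/6 = 0.500.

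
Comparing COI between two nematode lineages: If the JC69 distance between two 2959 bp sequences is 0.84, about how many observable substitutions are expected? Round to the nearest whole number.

1495

Invert JC69: p = (3/4)(1 − e^(−4d/3)) = 0.75 × (1 − e^(-1.12)) = 0.75 × (1 − 0.326280) = 0.505290.
Expected differing sites = pL ≈ 0.505290 × 2959 = 1495.15311 ≈ 1495.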